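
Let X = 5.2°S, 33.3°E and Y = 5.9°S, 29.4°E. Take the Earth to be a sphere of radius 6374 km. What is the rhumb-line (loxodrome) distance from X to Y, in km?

439 km

Δψ = ln[tan(π/4+φ₂/2)/tan(π/4+φ₁/2)] = -0.0123;  Δφ = -0.0122 rad,  Δλ = -0.0681 rad
q = Δφ/Δψ = 0.9953
d = R·√(Δφ² + q²Δλ²) = 6374·0.06884 = 439 km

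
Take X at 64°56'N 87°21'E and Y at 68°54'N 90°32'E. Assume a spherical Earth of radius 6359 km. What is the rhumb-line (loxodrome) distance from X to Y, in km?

Rhumb course C = atan2(Δλ, Δψ) with Δψ = ln[tan(π/4+φ₂/2)/tan(π/4+φ₁/2)] = +0.1770, Δλ = +0.0556 → C = 17.43°
d = R·|Δφ| / |cos C| = 6359·0.06923 / 0.95410 = 461 km

461 km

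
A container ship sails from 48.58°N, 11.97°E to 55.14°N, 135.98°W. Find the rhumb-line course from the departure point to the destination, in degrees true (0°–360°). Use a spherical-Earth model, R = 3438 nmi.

Meridional parts: M(φ₁)=+0.9727, M(φ₂)=+1.1585 → ΔM = +0.1858;  Δλ = -2.5822 rad
tan C = Δλ / ΔM = -13.8963 → C = 274.12°

274.1°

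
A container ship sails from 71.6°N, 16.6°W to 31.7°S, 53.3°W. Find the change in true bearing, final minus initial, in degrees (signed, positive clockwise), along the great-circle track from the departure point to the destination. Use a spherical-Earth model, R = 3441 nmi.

Initial bearing θ₁ = atan2(sin Δλ cos φ₂, cos φ₁ sin φ₂ − sin φ₁ cos φ₂ cos Δλ) = 212.02°
Final bearing θ₂ = (initial bearing from the destination back to the start) + 180° = 191.34°
Δθ = θ₂ − θ₁ = -20.7°

-20.7°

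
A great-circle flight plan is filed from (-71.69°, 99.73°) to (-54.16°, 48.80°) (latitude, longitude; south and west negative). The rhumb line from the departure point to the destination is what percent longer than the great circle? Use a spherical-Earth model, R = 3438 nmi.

Great circle: σ = 0.4831 rad → d_gc = Rσ = 1661.0 nmi
Rhumb: Δφ = +0.3060, Δλ = -0.8889, Δψ = +0.6964, q = Δφ/Δψ = 0.4393 → d_rh = R√(Δφ²+q²Δλ²) = 1705.6 nmi
Excess = (1705.6 − 1661.0) / 1661.0 = 44.6 / 1661.0 = 2.69% ≈ 2.7%

2.7%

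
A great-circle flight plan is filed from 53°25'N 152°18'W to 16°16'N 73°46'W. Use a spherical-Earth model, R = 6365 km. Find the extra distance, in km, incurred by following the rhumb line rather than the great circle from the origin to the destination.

Great circle: cos σ = sin φ₁ sin φ₂ + cos φ₁ cos φ₂ cos Δλ,  σ = 1.2253 rad → d_gc = 7799.0 km
Rhumb line: Δψ = -0.8192, q = Δφ/Δψ = 0.7915, d_rh = R√(Δφ²+q²Δλ²) = 8044.7 km
Excess = 8044.7 − 7799.0 = 245.7 ≈ 246 km

246 km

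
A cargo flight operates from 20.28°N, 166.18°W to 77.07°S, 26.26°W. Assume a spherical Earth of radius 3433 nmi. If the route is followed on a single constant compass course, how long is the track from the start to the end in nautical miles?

8093 nmi

Rhumb course C = atan2(Δλ, Δψ) with Δψ = ln[tan(π/4+φ₂/2)/tan(π/4+φ₁/2)] = -2.5392, Δλ = +2.4421 → C = 136.12°
d = R·|Δφ| / |cos C| = 3433·1.69908 / 0.72075 = 8093 nmi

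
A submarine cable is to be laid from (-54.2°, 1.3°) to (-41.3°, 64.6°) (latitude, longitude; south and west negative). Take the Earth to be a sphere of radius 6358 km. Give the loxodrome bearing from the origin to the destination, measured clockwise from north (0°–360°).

Δψ = ln[tan(π/4+φ₂/2)/tan(π/4+φ₁/2)] = +0.3373
Δλ = +1.1048 rad (taken the short way round)
course = atan2(Δλ, Δψ) = 73.02°

73.0°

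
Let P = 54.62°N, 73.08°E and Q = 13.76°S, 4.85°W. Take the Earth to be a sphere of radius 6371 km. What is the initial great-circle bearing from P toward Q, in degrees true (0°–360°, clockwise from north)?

252.3°

N = sin Δλ·cos φ₂ = -0.9498;  D = cos φ₁ sin φ₂ − sin φ₁ cos φ₂ cos Δλ = -0.3033
initial course = atan2(N, D) = 252.29°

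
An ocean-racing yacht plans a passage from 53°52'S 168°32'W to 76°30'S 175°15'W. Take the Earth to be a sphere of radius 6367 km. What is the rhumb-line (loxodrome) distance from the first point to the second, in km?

2532 km

Δψ = ln[tan(π/4+φ₂/2)/tan(π/4+φ₁/2)] = -1.0138;  Δφ = -0.3950 rad,  Δλ = -0.1172 rad
q = Δφ/Δψ = 0.3896
d = R·√(Δφ² + q²Δλ²) = 6367·0.39766 = 2532 km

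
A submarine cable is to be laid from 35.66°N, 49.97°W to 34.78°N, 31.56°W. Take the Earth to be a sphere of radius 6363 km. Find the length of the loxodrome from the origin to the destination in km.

1673 km

Rhumb course C = atan2(Δλ, Δψ) with Δψ = ln[tan(π/4+φ₂/2)/tan(π/4+φ₁/2)] = -0.0188, Δλ = +0.3213 → C = 93.35°
d = R·|Δφ| / |cos C| = 6363·0.01536 / 0.05841 = 1673 km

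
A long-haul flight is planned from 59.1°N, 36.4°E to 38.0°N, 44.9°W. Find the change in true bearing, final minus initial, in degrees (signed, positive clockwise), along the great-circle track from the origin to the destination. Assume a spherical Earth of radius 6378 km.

-66.4°

Initial bearing θ₁ = atan2(sin Δλ cos φ₂, cos φ₁ sin φ₂ − sin φ₁ cos φ₂ cos Δλ) = 285.35°
Final bearing θ₂ = (initial bearing from the destination back to the start) + 180° = 218.93°
Δθ = θ₂ − θ₁ = -66.4°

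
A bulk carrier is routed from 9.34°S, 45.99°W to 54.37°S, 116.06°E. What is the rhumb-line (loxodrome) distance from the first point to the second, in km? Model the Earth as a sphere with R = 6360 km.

15387 km

Δψ = ln[tan(π/4+φ₂/2)/tan(π/4+φ₁/2)] = -0.9715;  Δφ = -0.7859 rad,  Δλ = +2.8283 rad
q = Δφ/Δψ = 0.8090
d = R·√(Δφ² + q²Δλ²) = 6360·2.41931 = 15387 km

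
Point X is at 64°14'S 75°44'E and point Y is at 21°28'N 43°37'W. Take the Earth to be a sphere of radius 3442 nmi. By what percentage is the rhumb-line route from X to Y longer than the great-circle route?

Great circle: σ = 2.1269 rad → d_gc = Rσ = 7320.7 nmi
Rhumb: Δφ = +1.4957, Δλ = -2.0831, Δψ = +1.8590, q = Δφ/Δψ = 0.8046 → d_rh = R√(Δφ²+q²Δλ²) = 7732.1 nmi
Excess = (7732.1 − 7320.7) / 7320.7 = 411.4 / 7320.7 = 5.62% ≈ 5.6%

5.6%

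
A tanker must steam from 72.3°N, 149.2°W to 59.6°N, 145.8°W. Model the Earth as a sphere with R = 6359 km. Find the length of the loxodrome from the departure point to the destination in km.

1417 km

Δψ = ln[tan(π/4+φ₂/2)/tan(π/4+φ₁/2)] = -0.5567;  Δφ = -0.2217 rad,  Δλ = +0.0593 rad
q = Δφ/Δψ = 0.3981
d = R·√(Δφ² + q²Δλ²) = 6359·0.22291 = 1417 km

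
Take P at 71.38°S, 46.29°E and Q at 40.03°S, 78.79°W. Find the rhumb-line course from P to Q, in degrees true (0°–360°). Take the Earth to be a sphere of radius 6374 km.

295.6°

Δψ = ln[tan(π/4+φ₂/2)/tan(π/4+φ₁/2)] = +1.0447
Δλ = -2.1831 rad (taken the short way round)
course = atan2(Δλ, Δψ) = 295.57°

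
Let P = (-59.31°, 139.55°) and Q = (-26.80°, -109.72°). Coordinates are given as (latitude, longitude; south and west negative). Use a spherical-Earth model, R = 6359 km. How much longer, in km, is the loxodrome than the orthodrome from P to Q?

825 km

Great circle: cos σ = sin φ₁ sin φ₂ + cos φ₁ cos φ₂ cos Δλ,  σ = 1.3423 rad → d_gc = 8535.9 km
Rhumb line: Δψ = +0.8073, q = Δφ/Δψ = 0.7028, d_rh = R√(Δφ²+q²Δλ²) = 9360.7 km
Excess = 9360.7 − 8535.9 = 824.8 ≈ 825 km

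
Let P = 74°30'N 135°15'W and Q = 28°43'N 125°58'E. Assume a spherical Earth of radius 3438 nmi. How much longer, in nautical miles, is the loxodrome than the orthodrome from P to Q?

350 nmi

Great circle: cos σ = sin φ₁ sin φ₂ + cos φ₁ cos φ₂ cos Δλ,  σ = 1.1294 rad → d_gc = 3882.8 nmi
Rhumb line: Δψ = -1.4708, q = Δφ/Δψ = 0.5433, d_rh = R√(Δφ²+q²Δλ²) = 4232.9 nmi
Excess = 4232.9 − 3882.8 = 350.1 ≈ 350 nmi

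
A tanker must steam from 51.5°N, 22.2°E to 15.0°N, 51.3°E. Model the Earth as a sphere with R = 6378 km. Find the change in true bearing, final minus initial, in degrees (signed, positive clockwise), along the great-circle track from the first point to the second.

+17.0°

Initial bearing θ₁ = atan2(sin Δλ cos φ₂, cos φ₁ sin φ₂ − sin φ₁ cos φ₂ cos Δλ) = 136.75°
Final bearing θ₂ = (initial bearing from the destination back to the start) + 180° = 153.80°
Δθ = θ₂ − θ₁ = +17.0°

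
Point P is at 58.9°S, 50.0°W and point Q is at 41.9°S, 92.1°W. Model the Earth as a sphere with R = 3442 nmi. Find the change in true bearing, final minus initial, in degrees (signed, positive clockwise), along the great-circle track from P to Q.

Initial bearing θ₁ = atan2(sin Δλ cos φ₂, cos φ₁ sin φ₂ − sin φ₁ cos φ₂ cos Δλ) = 284.38°
Final bearing θ₂ = (initial bearing from the destination back to the start) + 180° = 317.76°
Δθ = θ₂ − θ₁ = +33.4°

+33.4°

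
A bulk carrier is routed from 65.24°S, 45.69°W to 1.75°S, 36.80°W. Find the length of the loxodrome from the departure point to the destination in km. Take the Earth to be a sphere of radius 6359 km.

Rhumb course C = atan2(Δλ, Δψ) with Δψ = ln[tan(π/4+φ₂/2)/tan(π/4+φ₁/2)] = +1.4859, Δλ = +0.1552 → C = 5.96°
d = R·|Δφ| / |cos C| = 6359·1.10811 / 0.99459 = 7085 km

7085 km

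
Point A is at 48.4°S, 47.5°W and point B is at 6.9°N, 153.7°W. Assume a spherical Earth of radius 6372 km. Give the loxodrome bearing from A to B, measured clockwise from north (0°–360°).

Δψ = ln[tan(π/4+φ₂/2)/tan(π/4+φ₁/2)] = +1.0887
Δλ = -1.8535 rad (taken the short way round)
course = atan2(Δλ, Δψ) = 300.43°

300.4°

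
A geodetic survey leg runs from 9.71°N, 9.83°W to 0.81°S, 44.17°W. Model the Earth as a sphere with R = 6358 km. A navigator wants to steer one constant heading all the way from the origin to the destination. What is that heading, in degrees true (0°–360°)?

Δψ = ln[tan(π/4+φ₂/2)/tan(π/4+φ₁/2)] = -0.1844
Δλ = -0.5993 rad (taken the short way round)
course = atan2(Δλ, Δψ) = 252.90°

252.9°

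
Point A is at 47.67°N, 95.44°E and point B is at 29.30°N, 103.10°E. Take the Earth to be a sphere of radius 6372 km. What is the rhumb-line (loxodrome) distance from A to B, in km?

2147 km

Rhumb course C = atan2(Δλ, Δψ) with Δψ = ln[tan(π/4+φ₂/2)/tan(π/4+φ₁/2)] = -0.4136, Δλ = +0.1337 → C = 162.09°
d = R·|Δφ| / |cos C| = 6372·0.32062 / 0.95153 = 2147 km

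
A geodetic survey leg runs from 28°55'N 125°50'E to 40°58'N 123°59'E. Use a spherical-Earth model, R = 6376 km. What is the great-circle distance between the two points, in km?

1351 km

Haversine: a = sin²(Δφ/2)+cos φ₁ cos φ₂ sin²(Δλ/2) = 0.01119;  σ = 2·atan2(√a,√(1−a))
σ = 12.144° → d = Rσ = 6376·0.21196 = 1351 km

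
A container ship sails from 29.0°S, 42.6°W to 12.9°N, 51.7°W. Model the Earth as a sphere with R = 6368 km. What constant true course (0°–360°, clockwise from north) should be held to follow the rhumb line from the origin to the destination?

Δψ = ln[tan(π/4+φ₂/2)/tan(π/4+φ₁/2)] = +0.7563
Δλ = -0.1588 rad (taken the short way round)
course = atan2(Δλ, Δψ) = 348.14°

348.1°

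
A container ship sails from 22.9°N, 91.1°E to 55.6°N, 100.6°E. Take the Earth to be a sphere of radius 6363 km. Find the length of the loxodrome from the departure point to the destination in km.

Δψ = ln[tan(π/4+φ₂/2)/tan(π/4+φ₁/2)] = +0.7619;  Δφ = +0.5707 rad,  Δλ = +0.1658 rad
q = Δφ/Δψ = 0.7491
d = R·√(Δφ² + q²Δλ²) = 6363·0.58408 = 3717 km

3717 km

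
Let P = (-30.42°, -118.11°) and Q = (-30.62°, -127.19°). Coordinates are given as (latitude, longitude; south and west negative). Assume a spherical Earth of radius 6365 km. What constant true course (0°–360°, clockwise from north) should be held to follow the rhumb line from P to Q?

Δψ = ln[tan(π/4+φ₂/2)/tan(π/4+φ₁/2)] = -0.0041
Δλ = -0.1585 rad (taken the short way round)
course = atan2(Δλ, Δψ) = 268.54°

268.5°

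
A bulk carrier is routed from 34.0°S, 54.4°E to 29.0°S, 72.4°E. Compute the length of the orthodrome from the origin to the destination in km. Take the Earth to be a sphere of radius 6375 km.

cos σ = sin φ₁ sin φ₂ + cos φ₁ cos φ₂ cos Δλ
      = sin(-34.00°)sin(-29.00°) + cos(-34.00°)cos(-29.00°)cos(18.00°) = 0.9607
σ = 16.115° → d = Rσ = 6375·0.28126 = 1793 km

1793 km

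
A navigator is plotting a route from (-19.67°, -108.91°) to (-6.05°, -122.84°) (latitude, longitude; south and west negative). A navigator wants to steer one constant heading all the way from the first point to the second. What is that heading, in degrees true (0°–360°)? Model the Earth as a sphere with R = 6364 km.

Meridional parts: M(φ₁)=-0.3503, M(φ₂)=-0.1058 → ΔM = +0.2445;  Δλ = -0.2431 rad
tan C = Δλ / ΔM = -0.9945 → C = 315.16°

315.2°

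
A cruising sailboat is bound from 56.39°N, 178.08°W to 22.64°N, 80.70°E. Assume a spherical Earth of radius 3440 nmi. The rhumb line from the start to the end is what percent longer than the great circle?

6.9%

Great circle: σ = 1.3478 rad → d_gc = Rσ = 4636.3 nmi
Rhumb: Δφ = -0.5890, Δλ = -1.7666, Δψ = -0.7914, q = Δφ/Δψ = 0.7443 → d_rh = R√(Δφ²+q²Δλ²) = 4956.2 nmi
Excess = (4956.2 − 4636.3) / 4636.3 = 319.9 / 4636.3 = 6.90% ≈ 6.9%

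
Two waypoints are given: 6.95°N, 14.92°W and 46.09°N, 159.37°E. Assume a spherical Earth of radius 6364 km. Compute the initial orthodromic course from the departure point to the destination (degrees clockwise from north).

4.9°

N = sin Δλ·cos φ₂ = +0.0690;  D = cos φ₁ sin φ₂ − sin φ₁ cos φ₂ cos Δλ = +0.7986
initial course = atan2(N, D) = 4.94°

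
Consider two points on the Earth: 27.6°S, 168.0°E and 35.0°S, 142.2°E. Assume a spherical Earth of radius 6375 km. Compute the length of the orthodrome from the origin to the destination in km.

2579 km

Haversine: a = sin²(Δφ/2)+cos φ₁ cos φ₂ sin²(Δλ/2) = 0.04035;  σ = 2·atan2(√a,√(1−a))
σ = 23.175° → d = Rσ = 6375·0.40448 = 2579 km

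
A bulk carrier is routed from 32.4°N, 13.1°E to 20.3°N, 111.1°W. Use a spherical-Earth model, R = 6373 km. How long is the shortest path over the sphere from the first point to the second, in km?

11682 km

Haversine: a = sin²(Δφ/2)+cos φ₁ cos φ₂ sin²(Δλ/2) = 0.62960;  σ = 2·atan2(√a,√(1−a))
σ = 105.023° → d = Rσ = 6373·1.83300 = 11682 km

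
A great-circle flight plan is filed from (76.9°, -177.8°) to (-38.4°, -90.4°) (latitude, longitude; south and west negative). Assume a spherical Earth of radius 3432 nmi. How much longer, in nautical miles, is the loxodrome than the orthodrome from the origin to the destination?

Great circle: cos σ = sin φ₁ sin φ₂ + cos φ₁ cos φ₂ cos Δλ,  σ = 2.2105 rad → d_gc = 7586.3 nmi
Rhumb line: Δψ = -2.8913, q = Δφ/Δψ = 0.6960, d_rh = R√(Δφ²+q²Δλ²) = 7808.7 nmi
Excess = 7808.7 − 7586.3 = 222.4 ≈ 222 nmi

222 nmi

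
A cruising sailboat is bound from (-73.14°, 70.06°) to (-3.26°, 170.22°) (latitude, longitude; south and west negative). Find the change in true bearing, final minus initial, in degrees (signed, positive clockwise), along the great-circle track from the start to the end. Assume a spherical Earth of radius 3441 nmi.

-84.1°

At departure: θ₁ = atan2(sin Δλ cos φ₂, cos φ₁ sin φ₂ − sin φ₁ cos φ₂ cos Δλ) = 100.66°
At arrival: θ₂ = atan2(sin Δλ cos φ₁, −cos φ₂ sin φ₁ + sin φ₂ cos φ₁ cos Δλ) = 16.59°
Δθ = θ₂ − θ₁ = -84.1°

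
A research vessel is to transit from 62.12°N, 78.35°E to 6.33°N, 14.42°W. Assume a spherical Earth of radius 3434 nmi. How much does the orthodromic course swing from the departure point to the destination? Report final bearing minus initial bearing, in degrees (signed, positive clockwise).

At departure: θ₁ = atan2(sin Δλ cos φ₂, cos φ₁ sin φ₂ − sin φ₁ cos φ₂ cos Δλ) = 275.41°
At arrival: θ₂ = atan2(sin Δλ cos φ₁, −cos φ₂ sin φ₁ + sin φ₂ cos φ₁ cos Δλ) = 207.93°
Δθ = θ₂ − θ₁ = -67.5°

-67.5°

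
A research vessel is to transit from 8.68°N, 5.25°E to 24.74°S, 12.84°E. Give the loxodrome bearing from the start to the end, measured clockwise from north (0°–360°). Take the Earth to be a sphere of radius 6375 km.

167.5°

Meridional parts: M(φ₁)=+0.1521, M(φ₂)=-0.4459 → ΔM = -0.5980;  Δλ = +0.1325 rad
tan C = Δλ / ΔM = -0.2215 → C = 167.51°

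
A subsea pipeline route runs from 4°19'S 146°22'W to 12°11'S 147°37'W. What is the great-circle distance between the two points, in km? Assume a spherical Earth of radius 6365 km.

Haversine: a = sin²(Δφ/2)+cos φ₁ cos φ₂ sin²(Δλ/2) = 0.00482;  σ = 2·atan2(√a,√(1−a))
σ = 7.963° → d = Rσ = 6365·0.13898 = 885 km

885 km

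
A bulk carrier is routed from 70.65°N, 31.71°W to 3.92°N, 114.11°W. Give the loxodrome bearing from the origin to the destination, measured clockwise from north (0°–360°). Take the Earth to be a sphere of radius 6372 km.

220.2°

Meridional parts: M(φ₁)=+1.7691, M(φ₂)=+0.0685 → ΔM = -1.7006;  Δλ = -1.4382 rad
tan C = Δλ / ΔM = +0.8457 → C = 220.22°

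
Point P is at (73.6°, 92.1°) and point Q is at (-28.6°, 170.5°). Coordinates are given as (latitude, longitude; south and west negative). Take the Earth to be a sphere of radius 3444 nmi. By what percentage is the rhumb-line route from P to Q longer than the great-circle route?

Great circle: σ = 1.9926 rad → d_gc = Rσ = 6862.38 nmi
Rhumb: Δφ = -1.7837, Δλ = +1.3683, Δψ = -2.4585, q = Δφ/Δψ = 0.7255 → d_rh = R√(Δφ²+q²Δλ²) = 7030.55 nmi
Excess = (7030.55 − 6862.38) / 6862.38 = 168.17 / 6862.38 = 2.451% ≈ 2.5%

2.5%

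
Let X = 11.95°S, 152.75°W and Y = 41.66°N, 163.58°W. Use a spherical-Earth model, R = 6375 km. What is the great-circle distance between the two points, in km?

6067 km

Haversine: a = sin²(Δφ/2)+cos φ₁ cos φ₂ sin²(Δλ/2) = 0.20987;  σ = 2·atan2(√a,√(1−a))
σ = 54.531° → d = Rσ = 6375·0.95175 = 6067 km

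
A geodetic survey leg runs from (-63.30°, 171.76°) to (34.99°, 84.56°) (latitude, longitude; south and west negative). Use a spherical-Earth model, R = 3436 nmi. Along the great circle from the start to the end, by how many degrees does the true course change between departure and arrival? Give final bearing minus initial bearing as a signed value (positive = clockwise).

At departure: θ₁ = atan2(sin Δλ cos φ₂, cos φ₁ sin φ₂ − sin φ₁ cos φ₂ cos Δλ) = 289.73°
At arrival: θ₂ = atan2(sin Δλ cos φ₁, −cos φ₂ sin φ₁ + sin φ₂ cos φ₁ cos Δλ) = 328.92°
Δθ = θ₂ − θ₁ = +39.2°

+39.2°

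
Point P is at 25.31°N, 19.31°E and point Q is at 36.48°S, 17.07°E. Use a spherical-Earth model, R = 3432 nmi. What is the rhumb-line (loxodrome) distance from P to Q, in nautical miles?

3703 nmi

Rhumb course C = atan2(Δλ, Δψ) with Δψ = ln[tan(π/4+φ₂/2)/tan(π/4+φ₁/2)] = -1.1415, Δλ = -0.0391 → C = 181.96°
d = R·|Δφ| / |cos C| = 3432·1.07844 / 0.99941 = 3703 nmi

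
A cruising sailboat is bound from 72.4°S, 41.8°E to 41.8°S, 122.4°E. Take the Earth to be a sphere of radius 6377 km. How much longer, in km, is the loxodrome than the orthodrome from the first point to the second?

Great circle: cos σ = sin φ₁ sin φ₂ + cos φ₁ cos φ₂ cos Δλ,  σ = 0.8337 rad → d_gc = 5316.4 km
Rhumb line: Δψ = +1.0611, q = Δφ/Δψ = 0.5033, d_rh = R√(Δφ²+q²Δλ²) = 5655.6 km
Excess = 5655.6 − 5316.4 = 339.2 ≈ 339 km

339 km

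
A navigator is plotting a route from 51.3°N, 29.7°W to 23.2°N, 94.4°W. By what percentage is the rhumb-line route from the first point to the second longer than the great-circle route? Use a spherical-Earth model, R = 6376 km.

2.2%

Great circle: σ = 0.9848 rad → d_gc = Rσ = 6279.0 km
Rhumb: Δφ = -0.4904, Δλ = -1.1292, Δψ = -0.6300, q = Δφ/Δψ = 0.7785 → d_rh = R√(Δφ²+q²Δλ²) = 6418.2 km
Excess = (6418.2 − 6279.0) / 6279.0 = 139.2 / 6279.0 = 2.22% ≈ 2.2%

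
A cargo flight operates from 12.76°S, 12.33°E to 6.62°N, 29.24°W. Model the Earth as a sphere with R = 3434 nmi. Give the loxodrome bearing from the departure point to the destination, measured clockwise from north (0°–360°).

295.1°

Δψ = ln[tan(π/4+φ₂/2)/tan(π/4+φ₁/2)] = +0.3404
Δλ = -0.7255 rad (taken the short way round)
course = atan2(Δλ, Δψ) = 295.13°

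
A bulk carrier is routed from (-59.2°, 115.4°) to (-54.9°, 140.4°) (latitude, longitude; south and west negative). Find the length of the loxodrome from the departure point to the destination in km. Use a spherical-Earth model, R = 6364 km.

Δψ = ln[tan(π/4+φ₂/2)/tan(π/4+φ₁/2)] = +0.1382;  Δφ = +0.0750 rad,  Δλ = +0.4363 rad
q = Δφ/Δψ = 0.5432
d = R·√(Δφ² + q²Δλ²) = 6364·0.24860 = 1582 km

1582 km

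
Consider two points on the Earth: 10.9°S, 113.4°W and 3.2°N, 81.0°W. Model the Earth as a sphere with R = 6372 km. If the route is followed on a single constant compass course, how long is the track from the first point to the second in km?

Δψ = ln[tan(π/4+φ₂/2)/tan(π/4+φ₁/2)] = +0.2473;  Δφ = +0.2461 rad,  Δλ = +0.5655 rad
q = Δφ/Δψ = 0.9952
d = R·√(Δφ² + q²Δλ²) = 6372·0.61423 = 3914 km

3914 km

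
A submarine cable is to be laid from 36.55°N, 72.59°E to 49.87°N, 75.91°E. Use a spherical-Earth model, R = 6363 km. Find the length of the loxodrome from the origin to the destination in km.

1503 km

Rhumb course C = atan2(Δλ, Δψ) with Δψ = ln[tan(π/4+φ₂/2)/tan(π/4+φ₁/2)] = +0.3210, Δλ = +0.0579 → C = 10.23°
d = R·|Δφ| / |cos C| = 6363·0.23248 / 0.98409 = 1503 km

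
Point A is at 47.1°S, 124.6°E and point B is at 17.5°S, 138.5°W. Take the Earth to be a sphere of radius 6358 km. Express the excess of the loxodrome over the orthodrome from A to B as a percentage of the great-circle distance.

4.5%

Great circle: σ = 1.4280 rad → d_gc = Rσ = 9079.4 km
Rhumb: Δφ = +0.5166, Δλ = +1.6912, Δψ = +0.6239, q = Δφ/Δψ = 0.8280 → d_rh = R√(Δφ²+q²Δλ²) = 9490.4 km
Excess = (9490.4 − 9079.4) / 9079.4 = 411.0 / 9079.4 = 4.53% ≈ 4.5%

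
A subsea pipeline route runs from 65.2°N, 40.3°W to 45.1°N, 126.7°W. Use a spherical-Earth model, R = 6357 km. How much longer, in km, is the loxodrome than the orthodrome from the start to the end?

388 km

Great circle: cos σ = sin φ₁ sin φ₂ + cos φ₁ cos φ₂ cos Δλ,  σ = 0.8478 rad → d_gc = 5389.7 km
Rhumb line: Δψ = -0.6309, q = Δφ/Δψ = 0.5560, d_rh = R√(Δφ²+q²Δλ²) = 5778.1 km
Excess = 5778.1 − 5389.7 = 388.4 ≈ 388 km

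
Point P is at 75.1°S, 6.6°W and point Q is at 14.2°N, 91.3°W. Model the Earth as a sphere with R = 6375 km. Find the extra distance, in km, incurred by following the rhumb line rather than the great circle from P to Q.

445 km

Great circle: cos σ = sin φ₁ sin φ₂ + cos φ₁ cos φ₂ cos Δλ,  σ = 1.7865 rad → d_gc = 11388.93 km
Rhumb line: Δψ = +2.2848, q = Δφ/Δψ = 0.6822, d_rh = R√(Δφ²+q²Δλ²) = 11834.35 km
Excess = 11834.35 − 11388.93 = 445.42 ≈ 445 km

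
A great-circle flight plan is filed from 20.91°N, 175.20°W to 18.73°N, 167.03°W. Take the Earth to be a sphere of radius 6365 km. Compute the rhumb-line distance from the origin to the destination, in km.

887 km

Rhumb course C = atan2(Δλ, Δψ) with Δψ = ln[tan(π/4+φ₂/2)/tan(π/4+φ₁/2)] = -0.0404, Δλ = +0.1426 → C = 105.84°
d = R·|Δφ| / |cos C| = 6365·0.03805 / 0.27289 = 887 km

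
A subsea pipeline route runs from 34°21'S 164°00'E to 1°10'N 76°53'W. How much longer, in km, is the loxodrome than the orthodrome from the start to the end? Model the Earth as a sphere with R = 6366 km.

Great circle: cos σ = sin φ₁ sin φ₂ + cos φ₁ cos φ₂ cos Δλ,  σ = 1.9967 rad → d_gc = 12710.94 km
Rhumb line: Δψ = +0.6594, q = Δφ/Δψ = 0.9401, d_rh = R√(Δφ²+q²Δλ²) = 13052.35 km
Excess = 13052.35 − 12710.94 = 341.41 ≈ 341 km

341 km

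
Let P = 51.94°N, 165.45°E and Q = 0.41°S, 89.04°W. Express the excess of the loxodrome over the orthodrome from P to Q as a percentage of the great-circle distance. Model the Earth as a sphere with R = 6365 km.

4.3%

Great circle: σ = 1.7421 rad → d_gc = Rσ = 11088.6 km
Rhumb: Δφ = -0.9137, Δλ = +1.8415, Δψ = -1.0716, q = Δφ/Δψ = 0.8526 → d_rh = R√(Δφ²+q²Δλ²) = 11562.6 km
Excess = (11562.6 − 11088.6) / 11088.6 = 474.0 / 11088.6 = 4.27% ≈ 4.3%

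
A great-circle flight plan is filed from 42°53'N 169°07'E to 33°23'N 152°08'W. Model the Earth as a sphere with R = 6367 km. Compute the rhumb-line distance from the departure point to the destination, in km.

3539 km

Rhumb course C = atan2(Δλ, Δψ) with Δψ = ln[tan(π/4+φ₂/2)/tan(π/4+φ₁/2)] = -0.2113, Δλ = +0.6763 → C = 107.35°
d = R·|Δφ| / |cos C| = 6367·0.16581 / 0.29826 = 3539 km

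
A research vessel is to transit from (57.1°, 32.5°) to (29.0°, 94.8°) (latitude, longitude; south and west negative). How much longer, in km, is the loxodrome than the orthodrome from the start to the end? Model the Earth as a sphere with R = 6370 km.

Great circle: cos σ = sin φ₁ sin φ₂ + cos φ₁ cos φ₂ cos Δλ,  σ = 0.8920 rad → d_gc = 5681.8 km
Rhumb line: Δψ = -0.6906, q = Δφ/Δψ = 0.7101, d_rh = R√(Δφ²+q²Δλ²) = 5826.9 km
Excess = 5826.9 − 5681.8 = 145.1 ≈ 145 km

145 km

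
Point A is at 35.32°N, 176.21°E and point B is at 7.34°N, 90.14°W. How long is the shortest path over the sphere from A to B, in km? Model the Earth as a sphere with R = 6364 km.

cos σ = sin φ₁ sin φ₂ + cos φ₁ cos φ₂ cos Δλ
      = sin(35.32°)sin(7.34°) + cos(35.32°)cos(7.34°)cos(93.65°) = 0.0223
σ = 88.720° → d = Rσ = 6364·1.54845 = 9854 km

9854 km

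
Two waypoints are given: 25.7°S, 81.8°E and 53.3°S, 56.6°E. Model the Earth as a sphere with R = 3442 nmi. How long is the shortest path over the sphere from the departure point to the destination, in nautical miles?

2006 nmi

Haversine: a = sin²(Δφ/2)+cos φ₁ cos φ₂ sin²(Δλ/2) = 0.08252;  σ = 2·atan2(√a,√(1−a))
σ = 33.389° → d = Rσ = 3442·0.58275 = 2006 nmi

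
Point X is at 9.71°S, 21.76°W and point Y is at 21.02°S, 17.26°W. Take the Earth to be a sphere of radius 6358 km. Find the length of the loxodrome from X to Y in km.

1344 km

Δψ = ln[tan(π/4+φ₂/2)/tan(π/4+φ₁/2)] = -0.2051;  Δφ = -0.1974 rad,  Δλ = +0.0785 rad
q = Δφ/Δψ = 0.9625
d = R·√(Δφ² + q²Δλ²) = 6358·0.21138 = 1344 km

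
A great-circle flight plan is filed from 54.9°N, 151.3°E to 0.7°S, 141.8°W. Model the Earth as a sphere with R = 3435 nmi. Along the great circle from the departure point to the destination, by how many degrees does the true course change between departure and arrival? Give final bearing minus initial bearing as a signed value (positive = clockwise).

Initial bearing θ₁ = atan2(sin Δλ cos φ₂, cos φ₁ sin φ₂ − sin φ₁ cos φ₂ cos Δλ) = 109.63°
Final bearing θ₂ = (initial bearing from the destination back to the start) + 180° = 147.20°
Δθ = θ₂ − θ₁ = +37.6°

+37.6°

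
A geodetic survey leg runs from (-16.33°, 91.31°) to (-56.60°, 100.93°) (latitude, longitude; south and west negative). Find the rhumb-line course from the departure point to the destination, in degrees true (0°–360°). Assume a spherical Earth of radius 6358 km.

Δψ = ln[tan(π/4+φ₂/2)/tan(π/4+φ₁/2)] = -0.9150
Δλ = +0.1679 rad (taken the short way round)
course = atan2(Δλ, Δψ) = 169.60°

169.6°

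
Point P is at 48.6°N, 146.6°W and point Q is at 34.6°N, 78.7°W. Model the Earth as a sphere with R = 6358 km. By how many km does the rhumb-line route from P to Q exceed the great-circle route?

Great circle: cos σ = sin φ₁ sin φ₂ + cos φ₁ cos φ₂ cos Δλ,  σ = 0.8883 rad → d_gc = 5647.7 km
Rhumb line: Δψ = -0.3289, q = Δφ/Δψ = 0.7430, d_rh = R√(Δφ²+q²Δλ²) = 5809.7 km
Excess = 5809.7 − 5647.7 = 162.0 ≈ 162 km

162 km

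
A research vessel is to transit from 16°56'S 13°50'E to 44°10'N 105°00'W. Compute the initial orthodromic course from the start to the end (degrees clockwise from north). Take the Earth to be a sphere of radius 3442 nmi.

312.0°

N = sin Δλ·cos φ₂ = -0.6284;  D = cos φ₁ sin φ₂ − sin φ₁ cos φ₂ cos Δλ = +0.5658
initial course = atan2(N, D) = 312.00°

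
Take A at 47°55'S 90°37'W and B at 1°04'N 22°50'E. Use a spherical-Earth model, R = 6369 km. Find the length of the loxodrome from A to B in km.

12337 km

Rhumb course C = atan2(Δλ, Δψ) with Δψ = ln[tan(π/4+φ₂/2)/tan(π/4+φ₁/2)] = +0.9739, Δλ = +1.9801 → C = 63.81°
d = R·|Δφ| / |cos C| = 6369·0.85492 / 0.44136 = 12337 km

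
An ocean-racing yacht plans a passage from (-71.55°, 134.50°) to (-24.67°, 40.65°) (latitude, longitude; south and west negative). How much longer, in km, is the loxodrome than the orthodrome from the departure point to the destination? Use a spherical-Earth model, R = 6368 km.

567 km

Great circle: cos σ = sin φ₁ sin φ₂ + cos φ₁ cos φ₂ cos Δλ,  σ = 1.1846 rad → d_gc = 7543.8 km
Rhumb line: Δψ = +1.3731, q = Δφ/Δψ = 0.5959, d_rh = R√(Δφ²+q²Δλ²) = 8110.6 km
Excess = 8110.6 − 7543.8 = 566.8 ≈ 567 km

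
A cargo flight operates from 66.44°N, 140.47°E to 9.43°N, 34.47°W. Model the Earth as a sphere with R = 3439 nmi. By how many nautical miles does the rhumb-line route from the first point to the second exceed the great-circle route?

1954 nmi

Great circle: cos σ = sin φ₁ sin φ₂ + cos φ₁ cos φ₂ cos Δλ,  σ = 1.8158 rad → d_gc = 6244.6 nmi
Rhumb line: Δψ = -1.4023, q = Δφ/Δψ = 0.7096, d_rh = R√(Δφ²+q²Δλ²) = 8198.9 nmi
Excess = 8198.9 − 6244.6 = 1954.3 ≈ 1954 nmi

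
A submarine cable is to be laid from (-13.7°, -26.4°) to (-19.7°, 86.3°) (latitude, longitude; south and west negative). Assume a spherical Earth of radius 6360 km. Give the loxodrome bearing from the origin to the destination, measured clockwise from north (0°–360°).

93.2°

Meridional parts: M(φ₁)=-0.2414, M(φ₂)=-0.3508 → ΔM = -0.1094;  Δλ = +1.9670 rad
tan C = Δλ / ΔM = -17.9814 → C = 93.18°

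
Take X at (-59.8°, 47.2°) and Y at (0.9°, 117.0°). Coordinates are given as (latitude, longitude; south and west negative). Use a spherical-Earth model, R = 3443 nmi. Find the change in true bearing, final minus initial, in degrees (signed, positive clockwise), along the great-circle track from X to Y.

-43.4°

At departure: θ₁ = atan2(sin Δλ cos φ₂, cos φ₁ sin φ₂ − sin φ₁ cos φ₂ cos Δλ) = 71.92°
At arrival: θ₂ = atan2(sin Δλ cos φ₁, −cos φ₂ sin φ₁ + sin φ₂ cos φ₁ cos Δλ) = 28.57°
Δθ = θ₂ − θ₁ = -43.4°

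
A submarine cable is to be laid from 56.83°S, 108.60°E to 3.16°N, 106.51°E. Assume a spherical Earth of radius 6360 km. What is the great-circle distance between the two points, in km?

cos σ = sin φ₁ sin φ₂ + cos φ₁ cos φ₂ cos Δλ
      = sin(-56.83°)sin(3.16°) + cos(-56.83°)cos(3.16°)cos(-2.09°) = 0.4998
σ = 60.014° → d = Rσ = 6360·1.04744 = 6662 km

6662 km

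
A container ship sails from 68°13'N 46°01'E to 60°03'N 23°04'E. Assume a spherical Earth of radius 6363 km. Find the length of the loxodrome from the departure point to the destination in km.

1428 km

Δψ = ln[tan(π/4+φ₂/2)/tan(π/4+φ₁/2)] = -0.3294;  Δφ = -0.1425 rad,  Δλ = -0.4006 rad
q = Δφ/Δψ = 0.4327
d = R·√(Δφ² + q²Δλ²) = 6363·0.22441 = 1428 km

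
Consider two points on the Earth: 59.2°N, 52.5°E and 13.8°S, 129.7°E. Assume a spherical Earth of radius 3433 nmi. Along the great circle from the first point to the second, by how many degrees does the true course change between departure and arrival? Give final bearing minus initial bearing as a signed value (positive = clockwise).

At departure: θ₁ = atan2(sin Δλ cos φ₂, cos φ₁ sin φ₂ − sin φ₁ cos φ₂ cos Δλ) = 107.96°
At arrival: θ₂ = atan2(sin Δλ cos φ₁, −cos φ₂ sin φ₁ + sin φ₂ cos φ₁ cos Δλ) = 149.90°
Δθ = θ₂ − θ₁ = +41.9°

+41.9°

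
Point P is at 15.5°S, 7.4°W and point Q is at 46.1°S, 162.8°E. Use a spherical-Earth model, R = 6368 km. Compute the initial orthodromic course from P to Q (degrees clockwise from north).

N = sin Δλ·cos φ₂ = +0.1180;  D = cos φ₁ sin φ₂ − sin φ₁ cos φ₂ cos Δλ = -0.8769
initial course = atan2(N, D) = 172.33°

172.3°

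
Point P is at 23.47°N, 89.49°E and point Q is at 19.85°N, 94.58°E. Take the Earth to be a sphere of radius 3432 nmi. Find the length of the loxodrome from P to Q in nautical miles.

357 nmi

Δψ = ln[tan(π/4+φ₂/2)/tan(π/4+φ₁/2)] = -0.0680;  Δφ = -0.0632 rad,  Δλ = +0.0888 rad
q = Δφ/Δψ = 0.9292
d = R·√(Δφ² + q²Δλ²) = 3432·0.10395 = 357 nmi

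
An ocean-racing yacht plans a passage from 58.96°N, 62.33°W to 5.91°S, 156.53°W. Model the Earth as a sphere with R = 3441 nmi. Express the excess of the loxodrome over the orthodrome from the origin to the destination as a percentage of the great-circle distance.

3.6%

Great circle: σ = 1.6969 rad → d_gc = Rσ = 5839.1 nmi
Rhumb: Δφ = -1.1322, Δλ = -1.6441, Δψ = -1.3845, q = Δφ/Δψ = 0.8177 → d_rh = R√(Δφ²+q²Δλ²) = 6048.1 nmi
Excess = (6048.1 − 5839.1) / 5839.1 = 209.0 / 5839.1 = 3.58% ≈ 3.6%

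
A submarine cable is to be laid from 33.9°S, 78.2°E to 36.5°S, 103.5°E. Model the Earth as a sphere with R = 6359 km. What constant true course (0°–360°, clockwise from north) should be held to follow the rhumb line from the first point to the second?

Meridional parts: M(φ₁)=-0.6296, M(φ₂)=-0.6851 → ΔM = -0.0555;  Δλ = +0.4416 rad
tan C = Δλ / ΔM = -7.9501 → C = 97.17°

97.2°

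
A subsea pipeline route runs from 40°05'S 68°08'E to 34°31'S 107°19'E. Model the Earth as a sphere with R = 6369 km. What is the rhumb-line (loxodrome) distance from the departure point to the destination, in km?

Δψ = ln[tan(π/4+φ₂/2)/tan(π/4+φ₁/2)] = +0.1222;  Δφ = +0.0972 rad,  Δλ = +0.6839 rad
q = Δφ/Δψ = 0.7948
d = R·√(Δφ² + q²Δλ²) = 6369·0.55216 = 3517 km

3517 km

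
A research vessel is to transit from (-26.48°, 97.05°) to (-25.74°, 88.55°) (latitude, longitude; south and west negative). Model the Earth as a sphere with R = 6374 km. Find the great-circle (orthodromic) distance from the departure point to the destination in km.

cos σ = sin φ₁ sin φ₂ + cos φ₁ cos φ₂ cos Δλ
      = sin(-26.48°)sin(-25.74°) + cos(-26.48°)cos(-25.74°)cos(-8.50°) = 0.9911
σ = 7.667° → d = Rσ = 6374·0.13381 = 853 km

853 km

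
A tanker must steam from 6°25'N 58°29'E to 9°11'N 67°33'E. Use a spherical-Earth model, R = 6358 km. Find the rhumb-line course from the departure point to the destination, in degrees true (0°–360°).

Meridional parts: M(φ₁)=+0.1122, M(φ₂)=+0.1610 → ΔM = +0.0487;  Δλ = +0.1582 rad
tan C = Δλ / ΔM = +3.2465 → C = 72.88°

72.9°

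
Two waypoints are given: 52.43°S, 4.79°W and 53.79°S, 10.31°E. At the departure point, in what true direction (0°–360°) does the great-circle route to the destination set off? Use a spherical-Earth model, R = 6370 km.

N = sin Δλ·cos φ₂ = +0.1539;  D = cos φ₁ sin φ₂ − sin φ₁ cos φ₂ cos Δλ = -0.0399
initial course = atan2(N, D) = 104.54°

104.5°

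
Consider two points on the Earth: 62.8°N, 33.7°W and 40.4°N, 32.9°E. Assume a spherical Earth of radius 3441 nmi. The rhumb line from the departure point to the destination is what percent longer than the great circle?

3.8%

Great circle: σ = 0.7746 rad → d_gc = Rσ = 2665.4 nmi
Rhumb: Δφ = -0.3910, Δλ = +1.1624, Δψ = -0.6471, q = Δφ/Δψ = 0.6042 → d_rh = R√(Δφ²+q²Δλ²) = 2765.8 nmi
Excess = (2765.8 − 2665.4) / 2665.4 = 100.4 / 2665.4 = 3.77% ≈ 3.8%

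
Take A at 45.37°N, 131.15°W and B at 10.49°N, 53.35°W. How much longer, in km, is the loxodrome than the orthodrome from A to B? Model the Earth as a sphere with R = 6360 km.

174 km

Great circle: cos σ = sin φ₁ sin φ₂ + cos φ₁ cos φ₂ cos Δλ,  σ = 1.2916 rad → d_gc = 8214.8 km
Rhumb line: Δψ = -0.7064, q = Δφ/Δψ = 0.8618, d_rh = R√(Δφ²+q²Δλ²) = 8389.2 km
Excess = 8389.2 − 8214.8 = 174.4 ≈ 174 km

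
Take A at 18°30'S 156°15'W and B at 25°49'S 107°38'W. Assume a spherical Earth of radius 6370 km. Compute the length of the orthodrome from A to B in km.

5044 km

cos σ = sin φ₁ sin φ₂ + cos φ₁ cos φ₂ cos Δλ
      = sin(-18.50°)sin(-25.82°) + cos(-18.50°)cos(-25.82°)cos(48.62°) = 0.7025
σ = 45.369° → d = Rσ = 6370·0.79183 = 5044 km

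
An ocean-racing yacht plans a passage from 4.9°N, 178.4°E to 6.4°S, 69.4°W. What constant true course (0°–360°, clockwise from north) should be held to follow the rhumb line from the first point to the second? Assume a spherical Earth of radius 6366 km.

Meridional parts: M(φ₁)=+0.0856, M(φ₂)=-0.1119 → ΔM = -0.1976;  Δλ = +1.9583 rad
tan C = Δλ / ΔM = -9.9122 → C = 95.76°

95.8°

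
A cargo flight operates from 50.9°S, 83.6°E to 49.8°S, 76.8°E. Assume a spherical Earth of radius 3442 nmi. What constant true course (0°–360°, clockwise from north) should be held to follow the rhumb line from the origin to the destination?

284.2°

Meridional parts: M(φ₁)=-1.0354, M(φ₂)=-1.0053 → ΔM = +0.0301;  Δλ = -0.1187 rad
tan C = Δλ / ΔM = -3.9444 → C = 284.23°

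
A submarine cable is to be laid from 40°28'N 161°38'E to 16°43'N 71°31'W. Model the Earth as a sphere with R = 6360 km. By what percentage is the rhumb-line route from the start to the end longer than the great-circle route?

7.8%

Great circle: σ = 1.8238 rad → d_gc = Rσ = 11599.3 km
Rhumb: Δφ = -0.4145, Δλ = +2.2140, Δψ = -0.4776, q = Δφ/Δψ = 0.8679 → d_rh = R√(Δφ²+q²Δλ²) = 12502.3 km
Excess = (12502.3 − 11599.3) / 11599.3 = 903.0 / 11599.3 = 7.78% ≈ 7.8%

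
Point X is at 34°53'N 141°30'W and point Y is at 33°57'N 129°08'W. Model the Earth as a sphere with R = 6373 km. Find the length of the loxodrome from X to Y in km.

Δψ = ln[tan(π/4+φ₂/2)/tan(π/4+φ₁/2)] = -0.0197;  Δφ = -0.0163 rad,  Δλ = +0.2158 rad
q = Δφ/Δψ = 0.8249
d = R·√(Δφ² + q²Δλ²) = 6373·0.17880 = 1139 km

1139 km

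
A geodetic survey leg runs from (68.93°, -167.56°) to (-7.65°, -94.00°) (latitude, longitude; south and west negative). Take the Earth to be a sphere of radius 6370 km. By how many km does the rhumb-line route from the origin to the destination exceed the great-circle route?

Great circle: cos σ = sin φ₁ sin φ₂ + cos φ₁ cos φ₂ cos Δλ,  σ = 1.5942 rad → d_gc = 10154.9 km
Rhumb line: Δψ = -1.8161, q = Δφ/Δψ = 0.7360, d_rh = R√(Δφ²+q²Δλ²) = 10426.6 km
Excess = 10426.6 − 10154.9 = 271.7 ≈ 272 km

272 km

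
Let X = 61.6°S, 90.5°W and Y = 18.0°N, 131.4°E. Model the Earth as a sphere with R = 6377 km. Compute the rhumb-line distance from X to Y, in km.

Δψ = ln[tan(π/4+φ₂/2)/tan(π/4+φ₁/2)] = +1.6937;  Δφ = +1.3893 rad,  Δλ = -2.4103 rad
q = Δφ/Δψ = 0.8203
d = R·√(Δφ² + q²Δλ²) = 6377·2.41642 = 15410 km

15410 km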